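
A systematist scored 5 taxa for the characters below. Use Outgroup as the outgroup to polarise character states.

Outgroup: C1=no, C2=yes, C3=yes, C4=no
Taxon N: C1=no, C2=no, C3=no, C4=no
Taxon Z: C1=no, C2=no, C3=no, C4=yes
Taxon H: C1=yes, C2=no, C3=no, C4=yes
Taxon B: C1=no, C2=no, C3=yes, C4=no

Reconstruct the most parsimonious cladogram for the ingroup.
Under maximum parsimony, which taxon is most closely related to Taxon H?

Taxon Z

Character polarity is set by the outgroup: the derived state is whichever differs from the outgroup's state, so for C2, C3 the derived state is 'no', and for the remaining characters it is 'yes'.
C1 (derived state 'yes') is unique to Taxon H (autapomorphy; uninformative for grouping).
All ingroup taxa share the derived state 'no' for C2; it defines the ingroup but does not resolve relationships within it.
C3: derived state 'no' in Taxon H, Taxon N, and Taxon Z only — synapomorphy for {Taxon H, Taxon N, Taxon Z}.
C4: derived state 'yes' in Taxon H and Taxon Z only — synapomorphy for {Taxon H, Taxon Z}.
Most parsimonious ingroup topology: ((Taxon N,(Taxon Z,Taxon H)),Taxon B).
Taxon H and Taxon Z form a cherry on this tree, so they are sister taxa.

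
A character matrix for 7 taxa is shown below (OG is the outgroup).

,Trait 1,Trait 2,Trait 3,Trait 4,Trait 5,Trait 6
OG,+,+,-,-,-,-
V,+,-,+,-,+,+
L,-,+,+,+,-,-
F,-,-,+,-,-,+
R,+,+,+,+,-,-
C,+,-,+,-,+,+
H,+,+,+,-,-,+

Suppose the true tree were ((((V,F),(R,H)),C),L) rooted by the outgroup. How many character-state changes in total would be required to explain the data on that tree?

11

Map each character onto ((((V,F),(R,H)),C),L) (rooted by OG) and count the minimum state changes it requires (Fitch parsimony):
Trait 1: 2; Trait 2: 2; Trait 3: 1; Trait 4: 2; Trait 5: 2; Trait 6: 2.
Total tree length = 11.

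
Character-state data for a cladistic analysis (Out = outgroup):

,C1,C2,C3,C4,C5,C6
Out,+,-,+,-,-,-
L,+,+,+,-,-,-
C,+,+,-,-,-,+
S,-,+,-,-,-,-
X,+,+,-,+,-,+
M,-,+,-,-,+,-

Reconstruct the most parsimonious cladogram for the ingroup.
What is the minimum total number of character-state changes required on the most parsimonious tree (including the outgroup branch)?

Character polarity is set by the outgroup: the derived state is whichever differs from the outgroup's state, so for C1, C3 the derived state is '-', and for the remaining characters it is '+'.
C1 (derived state '-') is shared by M and S — a synapomorphy uniting that clade.
All ingroup taxa share the derived state '+' for C2; it defines the ingroup but does not resolve relationships within it.
C3: derived state '-' in C, M, S, and X only — synapomorphy for {C, M, S, X}.
C4 (derived state '+') is unique to X (autapomorphy; uninformative for grouping).
C5: derived state '+' in M only — an autapomorphy, so it tells us nothing about relationships among taxa.
Only C and X show the derived state '+' for C6, supporting them as a clade.
Most parsimonious ingroup topology: (L,((C,X),(S,M))).
Changes per character on this tree: C1: 1; C2: 1; C3: 1; C4: 1; C5: 1; C6: 1.
Total = 6.

6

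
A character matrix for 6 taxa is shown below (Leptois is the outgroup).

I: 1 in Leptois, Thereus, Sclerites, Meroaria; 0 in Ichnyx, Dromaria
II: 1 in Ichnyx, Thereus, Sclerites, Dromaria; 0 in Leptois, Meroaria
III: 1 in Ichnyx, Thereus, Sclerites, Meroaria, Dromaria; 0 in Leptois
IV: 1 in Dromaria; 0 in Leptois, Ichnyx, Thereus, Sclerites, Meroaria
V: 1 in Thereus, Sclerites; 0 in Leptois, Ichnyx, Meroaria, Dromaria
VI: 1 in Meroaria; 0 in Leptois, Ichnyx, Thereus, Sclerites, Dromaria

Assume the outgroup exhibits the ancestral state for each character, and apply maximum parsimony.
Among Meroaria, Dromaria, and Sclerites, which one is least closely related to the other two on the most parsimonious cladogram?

Meroaria

Character polarity is set by the outgroup: the derived state is whichever differs from the outgroup's state, so for I the derived state is '0', and for the remaining characters it is '1'.
I: derived state '0' in Dromaria and Ichnyx only — synapomorphy for {Dromaria, Ichnyx}.
Only Dromaria, Ichnyx, Sclerites, and Thereus show the derived state '1' for II, supporting them as a clade.
All ingroup taxa share the derived state '1' for III; it defines the ingroup but does not resolve relationships within it.
IV (derived state '1') is unique to Dromaria (autapomorphy; uninformative for grouping).
Only Sclerites and Thereus show the derived state '1' for V, supporting them as a clade.
VI: derived state '1' in Meroaria only — an autapomorphy, so it tells us nothing about relationships among taxa.
Most parsimonious ingroup topology: (((Ichnyx,Dromaria),(Thereus,Sclerites)),Meroaria).
Dromaria and Sclerites share a more recent common ancestor with each other than either does with Meroaria, so Meroaria is the least closely related of the three.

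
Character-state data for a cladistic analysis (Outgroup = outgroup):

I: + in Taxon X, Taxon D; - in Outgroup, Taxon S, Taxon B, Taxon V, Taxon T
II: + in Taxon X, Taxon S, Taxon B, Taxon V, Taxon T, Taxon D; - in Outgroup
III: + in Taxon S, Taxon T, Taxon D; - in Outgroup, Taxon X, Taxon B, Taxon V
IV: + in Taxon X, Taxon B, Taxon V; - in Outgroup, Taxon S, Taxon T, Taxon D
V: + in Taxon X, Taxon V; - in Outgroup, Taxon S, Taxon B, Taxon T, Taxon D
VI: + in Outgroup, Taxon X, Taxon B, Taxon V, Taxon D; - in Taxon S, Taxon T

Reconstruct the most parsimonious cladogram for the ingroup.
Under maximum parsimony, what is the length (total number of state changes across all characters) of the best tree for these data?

Character polarity is set by the outgroup: the derived state is whichever differs from the outgroup's state, so for VI the derived state is '-', and for the remaining characters it is '+'.
I groups Taxon D and Taxon X, which is incompatible with the clades supported by the remaining characters; treating it as convergent (homoplasy) costs fewer steps than any alternative tree.
All ingroup taxa share the derived state '+' for II; it defines the ingroup but does not resolve relationships within it.
Only Taxon D, Taxon S, and Taxon T show the derived state '+' for III, supporting them as a clade.
IV (derived state '+') is shared by Taxon B, Taxon V, and Taxon X — a synapomorphy uniting that clade.
Only Taxon V and Taxon X show the derived state '+' for V, supporting them as a clade.
VI (derived state '-') is shared by Taxon S and Taxon T — a synapomorphy uniting that clade.
Most parsimonious ingroup topology: (((Taxon X,Taxon V),Taxon B),((Taxon S,Taxon T),Taxon D)).
Changes per character on this tree: I: 2; II: 1; III: 1; IV: 1; V: 1; VI: 1.
Total = 7.

7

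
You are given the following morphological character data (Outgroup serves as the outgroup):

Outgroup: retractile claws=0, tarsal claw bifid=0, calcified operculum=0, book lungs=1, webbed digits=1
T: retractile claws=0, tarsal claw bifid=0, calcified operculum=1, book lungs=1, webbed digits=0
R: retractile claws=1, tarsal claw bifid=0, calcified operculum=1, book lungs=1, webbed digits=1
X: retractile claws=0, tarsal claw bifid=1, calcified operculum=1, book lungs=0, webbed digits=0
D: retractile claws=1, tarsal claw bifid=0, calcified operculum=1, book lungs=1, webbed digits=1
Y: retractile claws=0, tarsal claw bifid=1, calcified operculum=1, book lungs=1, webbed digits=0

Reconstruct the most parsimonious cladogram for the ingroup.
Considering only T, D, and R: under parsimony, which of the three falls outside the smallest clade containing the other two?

Character polarity is set by the outgroup: the derived state is whichever differs from the outgroup's state, so for book lungs, webbed digits the derived state is '0', and for the remaining characters it is '1'.
Only D and R show the derived state '1' for retractile claws, supporting them as a clade.
tarsal claw bifid: derived state '1' in X and Y only — synapomorphy for {X, Y}.
All ingroup taxa share the derived state '1' for calcified operculum; it defines the ingroup but does not resolve relationships within it.
book lungs: derived state '0' in X only — an autapomorphy, so it tells us nothing about relationships among taxa.
webbed digits (derived state '0') is shared by T, X, and Y — a synapomorphy uniting that clade.
Most parsimonious ingroup topology: ((T,(X,Y)),(R,D)).
R and D share a more recent common ancestor with each other than either does with T, so T is the least closely related of the three.

T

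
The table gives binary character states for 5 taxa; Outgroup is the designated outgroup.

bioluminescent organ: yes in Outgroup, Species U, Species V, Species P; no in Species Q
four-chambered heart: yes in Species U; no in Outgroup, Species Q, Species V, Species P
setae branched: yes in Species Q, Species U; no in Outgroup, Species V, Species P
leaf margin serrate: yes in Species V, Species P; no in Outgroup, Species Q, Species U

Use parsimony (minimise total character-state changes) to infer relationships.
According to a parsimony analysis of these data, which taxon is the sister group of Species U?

Species Q

Character polarity is set by the outgroup: the derived state is whichever differs from the outgroup's state, so for bioluminescent organ the derived state is 'no', and for the remaining characters it is 'yes'.
bioluminescent organ: derived state 'no' in Species Q only — an autapomorphy, so it tells us nothing about relationships among taxa.
four-chambered heart: derived state 'yes' in Species U only — an autapomorphy, so it tells us nothing about relationships among taxa.
Only Species Q and Species U show the derived state 'yes' for setae branched, supporting them as a clade.
leaf margin serrate (derived state 'yes') is shared by Species P and Species V — a synapomorphy uniting that clade.
Most parsimonious ingroup topology: ((Species Q,Species U),(Species V,Species P)).
Species U and Species Q form a cherry on this tree, so they are sister taxa.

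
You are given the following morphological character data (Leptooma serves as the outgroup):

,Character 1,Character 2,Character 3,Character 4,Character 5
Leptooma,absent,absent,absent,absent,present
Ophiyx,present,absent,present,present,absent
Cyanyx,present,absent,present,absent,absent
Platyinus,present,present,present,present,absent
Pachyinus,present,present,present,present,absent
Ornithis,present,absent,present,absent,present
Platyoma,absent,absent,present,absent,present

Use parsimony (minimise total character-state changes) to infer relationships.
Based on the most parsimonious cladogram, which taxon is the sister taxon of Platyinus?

Pachyinus

Character polarity is set by the outgroup: the derived state is whichever differs from the outgroup's state, so for Character 5 the derived state is 'absent', and for the remaining characters it is 'present'.
Character 1: derived state 'present' in Cyanyx, Ophiyx, Ornithis, Pachyinus, and Platyinus only — synapomorphy for {Cyanyx, Ophiyx, Ornithis, Pachyinus, Platyinus}.
Character 2 (derived state 'present') is shared by Pachyinus and Platyinus — a synapomorphy uniting that clade.
Character 3 (derived state 'present') is shared by all ingroup taxa — unites the whole ingroup.
Character 4 (derived state 'present') is shared by Ophiyx, Pachyinus, and Platyinus — a synapomorphy uniting that clade.
Only Cyanyx, Ophiyx, Pachyinus, and Platyinus show the derived state 'absent' for Character 5, supporting them as a clade.
Most parsimonious ingroup topology: ((((Ophiyx,(Platyinus,Pachyinus)),Cyanyx),Ornithis),Platyoma).
Platyinus and Pachyinus form a cherry on this tree, so they are sister taxa.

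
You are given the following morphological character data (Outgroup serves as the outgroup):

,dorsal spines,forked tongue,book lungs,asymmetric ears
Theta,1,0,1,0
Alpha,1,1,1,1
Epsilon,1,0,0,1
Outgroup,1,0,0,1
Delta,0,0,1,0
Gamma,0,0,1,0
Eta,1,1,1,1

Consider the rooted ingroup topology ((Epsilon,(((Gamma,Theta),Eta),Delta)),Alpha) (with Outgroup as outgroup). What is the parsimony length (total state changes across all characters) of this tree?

8

Map each character onto ((Epsilon,(((Gamma,Theta),Eta),Delta)),Alpha) (rooted by Outgroup) and count the minimum state changes it requires (Fitch parsimony):
dorsal spines: 2; forked tongue: 2; book lungs: 2; asymmetric ears: 2.
Total tree length = 8.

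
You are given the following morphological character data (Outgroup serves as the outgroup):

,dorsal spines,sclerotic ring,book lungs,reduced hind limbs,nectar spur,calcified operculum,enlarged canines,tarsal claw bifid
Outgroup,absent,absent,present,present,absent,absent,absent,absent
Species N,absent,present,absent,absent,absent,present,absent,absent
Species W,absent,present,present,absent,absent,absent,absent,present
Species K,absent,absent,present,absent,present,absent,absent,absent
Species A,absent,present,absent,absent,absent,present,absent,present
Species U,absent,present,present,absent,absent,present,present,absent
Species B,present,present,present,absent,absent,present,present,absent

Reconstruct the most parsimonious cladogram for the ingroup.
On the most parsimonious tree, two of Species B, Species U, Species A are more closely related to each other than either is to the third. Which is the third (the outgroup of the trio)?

Species A

Character polarity is set by the outgroup: the derived state is whichever differs from the outgroup's state, so for book lungs, reduced hind limbs the derived state is 'absent', and for the remaining characters it is 'present'.
dorsal spines (derived state 'present') is unique to Species B (autapomorphy; uninformative for grouping).
sclerotic ring: derived state 'present' in Species A, Species B, Species N, Species U, and Species W only — synapomorphy for {Species A, Species B, Species N, Species U, Species W}.
Only Species A and Species N show the derived state 'absent' for book lungs, supporting them as a clade.
All ingroup taxa share the derived state 'absent' for reduced hind limbs; it defines the ingroup but does not resolve relationships within it.
nectar spur: derived state 'present' in Species K only — an autapomorphy, so it tells us nothing about relationships among taxa.
calcified operculum (derived state 'present') is shared by Species A, Species B, Species N, and Species U — a synapomorphy uniting that clade.
enlarged canines (derived state 'present') is shared by Species B and Species U — a synapomorphy uniting that clade.
tarsal claw bifid groups Species A and Species W, which is incompatible with the clades supported by the remaining characters; treating it as convergent (homoplasy) costs fewer steps than any alternative tree.
Most parsimonious ingroup topology: ((((Species N,Species A),(Species U,Species B)),Species W),Species K).
Species U and Species B share a more recent common ancestor with each other than either does with Species A, so Species A is the least closely related of the three.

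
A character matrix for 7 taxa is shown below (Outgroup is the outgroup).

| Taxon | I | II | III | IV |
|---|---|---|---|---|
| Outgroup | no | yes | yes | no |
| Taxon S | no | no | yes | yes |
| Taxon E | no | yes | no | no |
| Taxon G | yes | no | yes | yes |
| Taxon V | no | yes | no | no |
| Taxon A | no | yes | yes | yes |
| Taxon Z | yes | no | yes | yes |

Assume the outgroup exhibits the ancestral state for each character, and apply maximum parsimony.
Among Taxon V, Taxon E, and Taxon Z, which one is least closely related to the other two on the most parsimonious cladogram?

Taxon Z

Character polarity is set by the outgroup: the derived state is whichever differs from the outgroup's state, so for II, III the derived state is 'no', and for the remaining characters it is 'yes'.
I: derived state 'yes' in Taxon G and Taxon Z only — synapomorphy for {Taxon G, Taxon Z}.
II (derived state 'no') is shared by Taxon G, Taxon S, and Taxon Z — a synapomorphy uniting that clade.
III (derived state 'no') is shared by Taxon E and Taxon V — a synapomorphy uniting that clade.
IV (derived state 'yes') is shared by Taxon A, Taxon G, Taxon S, and Taxon Z — a synapomorphy uniting that clade.
Most parsimonious ingroup topology: (((Taxon S,(Taxon G,Taxon Z)),Taxon A),(Taxon E,Taxon V)).
Taxon V and Taxon E share a more recent common ancestor with each other than either does with Taxon Z, so Taxon Z is the least closely related of the three.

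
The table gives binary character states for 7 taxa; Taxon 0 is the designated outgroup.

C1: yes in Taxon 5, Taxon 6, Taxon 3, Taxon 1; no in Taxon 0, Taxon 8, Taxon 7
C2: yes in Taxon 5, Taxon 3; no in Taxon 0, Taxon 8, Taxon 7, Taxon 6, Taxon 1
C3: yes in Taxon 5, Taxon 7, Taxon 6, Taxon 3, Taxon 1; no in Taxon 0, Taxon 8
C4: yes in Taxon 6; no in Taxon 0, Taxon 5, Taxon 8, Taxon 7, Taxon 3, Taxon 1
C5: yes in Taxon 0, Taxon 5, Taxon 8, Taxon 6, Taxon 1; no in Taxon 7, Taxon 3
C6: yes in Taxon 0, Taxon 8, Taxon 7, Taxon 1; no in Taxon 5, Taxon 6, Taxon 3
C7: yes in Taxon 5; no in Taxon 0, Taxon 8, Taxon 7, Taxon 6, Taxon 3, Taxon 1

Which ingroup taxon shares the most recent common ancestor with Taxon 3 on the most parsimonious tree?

Taxon 5

Character polarity is set by the outgroup: the derived state is whichever differs from the outgroup's state, so for C5, C6 the derived state is 'no', and for the remaining characters it is 'yes'.
C1 (derived state 'yes') is shared by Taxon 1, Taxon 3, Taxon 5, and Taxon 6 — a synapomorphy uniting that clade.
C2: derived state 'yes' in Taxon 3 and Taxon 5 only — synapomorphy for {Taxon 3, Taxon 5}.
C3: derived state 'yes' in Taxon 1, Taxon 3, Taxon 5, Taxon 6, and Taxon 7 only — synapomorphy for {Taxon 1, Taxon 3, Taxon 5, Taxon 6, Taxon 7}.
C4: derived state 'yes' in Taxon 6 only — an autapomorphy, so it tells us nothing about relationships among taxa.
C5 (state 'no') occurs in Taxon 3 and Taxon 7 but conflicts with the nesting implied by the other characters — most parsimoniously interpreted as homoplasy.
C6: derived state 'no' in Taxon 3, Taxon 5, and Taxon 6 only — synapomorphy for {Taxon 3, Taxon 5, Taxon 6}.
C7: derived state 'yes' in Taxon 5 only — an autapomorphy, so it tells us nothing about relationships among taxa.
Most parsimonious ingroup topology: (((((Taxon 5,Taxon 3),Taxon 6),Taxon 1),Taxon 7),Taxon 8).
Taxon 3 and Taxon 5 form a cherry on this tree, so they are sister taxa.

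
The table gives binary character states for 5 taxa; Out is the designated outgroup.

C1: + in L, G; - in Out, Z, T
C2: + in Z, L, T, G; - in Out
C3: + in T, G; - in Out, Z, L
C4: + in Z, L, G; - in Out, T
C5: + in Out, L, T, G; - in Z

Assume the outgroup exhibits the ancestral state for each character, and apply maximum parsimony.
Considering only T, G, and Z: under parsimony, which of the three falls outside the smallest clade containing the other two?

Character polarity is set by the outgroup: the derived state is whichever differs from the outgroup's state, so for C5 the derived state is '-', and for the remaining characters it is '+'.
C1: derived state '+' in G and L only — synapomorphy for {G, L}.
C2 (derived state '+') is shared by all ingroup taxa — unites the whole ingroup.
C3 (state '+') occurs in G and T but conflicts with the nesting implied by the other characters — most parsimoniously interpreted as homoplasy.
C4: derived state '+' in G, L, and Z only — synapomorphy for {G, L, Z}.
C5 (derived state '-') is unique to Z (autapomorphy; uninformative for grouping).
Most parsimonious ingroup topology: ((Z,(L,G)),T).
Z and G share a more recent common ancestor with each other than either does with T, so T is the least closely related of the three.

T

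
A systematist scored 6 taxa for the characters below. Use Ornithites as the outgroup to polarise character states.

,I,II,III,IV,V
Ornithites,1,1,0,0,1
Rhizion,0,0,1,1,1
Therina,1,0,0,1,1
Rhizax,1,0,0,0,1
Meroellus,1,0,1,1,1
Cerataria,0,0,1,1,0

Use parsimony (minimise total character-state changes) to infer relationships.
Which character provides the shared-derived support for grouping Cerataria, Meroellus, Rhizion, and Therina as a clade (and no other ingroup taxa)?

IV

Character polarity is set by the outgroup: the derived state is whichever differs from the outgroup's state, so for I, II, V the derived state is '0', and for the remaining characters it is '1'.
Only Cerataria and Rhizion show the derived state '0' for I, supporting them as a clade.
II (derived state '0') is shared by all ingroup taxa — unites the whole ingroup.
Only Cerataria, Meroellus, and Rhizion show the derived state '1' for III, supporting them as a clade.
Only Cerataria, Meroellus, Rhizion, and Therina show the derived state '1' for IV, supporting them as a clade.
V: derived state '0' in Cerataria only — an autapomorphy, so it tells us nothing about relationships among taxa.
Most parsimonious ingroup topology: ((((Rhizion,Cerataria),Meroellus),Therina),Rhizax).
The clade {Cerataria, Meroellus, Rhizion, Therina} is supported by IV: its derived state '1' occurs in exactly those taxa and in no other taxon (including the outgroup).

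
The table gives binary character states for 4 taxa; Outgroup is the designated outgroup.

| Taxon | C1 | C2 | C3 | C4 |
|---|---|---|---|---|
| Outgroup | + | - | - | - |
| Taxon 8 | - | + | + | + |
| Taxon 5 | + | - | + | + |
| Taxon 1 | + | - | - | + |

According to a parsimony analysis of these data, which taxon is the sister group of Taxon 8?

Taxon 5

Character polarity is set by the outgroup: the derived state is whichever differs from the outgroup's state, so for C1 the derived state is '-', and for the remaining characters it is '+'.
C1 (derived state '-') is unique to Taxon 8 (autapomorphy; uninformative for grouping).
C2: derived state '+' in Taxon 8 only — an autapomorphy, so it tells us nothing about relationships among taxa.
C3 (derived state '+') is shared by Taxon 5 and Taxon 8 — a synapomorphy uniting that clade.
All ingroup taxa share the derived state '+' for C4; it defines the ingroup but does not resolve relationships within it.
Most parsimonious ingroup topology: ((Taxon 8,Taxon 5),Taxon 1).
Taxon 8 and Taxon 5 form a cherry on this tree, so they are sister taxa.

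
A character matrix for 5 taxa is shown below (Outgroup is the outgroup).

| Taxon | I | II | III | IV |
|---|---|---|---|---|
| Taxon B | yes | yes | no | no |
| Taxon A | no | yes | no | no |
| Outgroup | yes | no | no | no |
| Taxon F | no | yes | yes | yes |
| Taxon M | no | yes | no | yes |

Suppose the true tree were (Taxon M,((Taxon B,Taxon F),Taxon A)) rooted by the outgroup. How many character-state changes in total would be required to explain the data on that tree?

6

Map each character onto (Taxon M,((Taxon B,Taxon F),Taxon A)) (rooted by Outgroup) and count the minimum state changes it requires (Fitch parsimony):
I: 2; II: 1; III: 1; IV: 2.
Total tree length = 6.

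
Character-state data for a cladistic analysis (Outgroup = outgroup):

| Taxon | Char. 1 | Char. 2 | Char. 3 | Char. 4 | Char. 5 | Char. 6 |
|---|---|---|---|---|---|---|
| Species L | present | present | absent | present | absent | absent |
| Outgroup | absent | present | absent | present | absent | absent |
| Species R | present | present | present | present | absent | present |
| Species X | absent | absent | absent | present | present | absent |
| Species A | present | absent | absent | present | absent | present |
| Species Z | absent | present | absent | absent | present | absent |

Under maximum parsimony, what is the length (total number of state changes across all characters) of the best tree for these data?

7

Character polarity is set by the outgroup: the derived state is whichever differs from the outgroup's state, so for Char. 2, Char. 4 the derived state is 'absent', and for the remaining characters it is 'present'.
Char. 1: derived state 'present' in Species A, Species L, and Species R only — synapomorphy for {Species A, Species L, Species R}.
Char. 2 (state 'absent') occurs in Species A and Species X but conflicts with the nesting implied by the other characters — most parsimoniously interpreted as homoplasy.
Char. 3 (derived state 'present') is unique to Species R (autapomorphy; uninformative for grouping).
Char. 4 (derived state 'absent') is unique to Species Z (autapomorphy; uninformative for grouping).
Only Species X and Species Z show the derived state 'present' for Char. 5, supporting them as a clade.
Char. 6 (derived state 'present') is shared by Species A and Species R — a synapomorphy uniting that clade.
Most parsimonious ingroup topology: (((Species R,Species A),Species L),(Species Z,Species X)).
Changes per character on this tree: Char. 1: 1; Char. 2: 2; Char. 3: 1; Char. 4: 1; Char. 5: 1; Char. 6: 1.
Total = 7.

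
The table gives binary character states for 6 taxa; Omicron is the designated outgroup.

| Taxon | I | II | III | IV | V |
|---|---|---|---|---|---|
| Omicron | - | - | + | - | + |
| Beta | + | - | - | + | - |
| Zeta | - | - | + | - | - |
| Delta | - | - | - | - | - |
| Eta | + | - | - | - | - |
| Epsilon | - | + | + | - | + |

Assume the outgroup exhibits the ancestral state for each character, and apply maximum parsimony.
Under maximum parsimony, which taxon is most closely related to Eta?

Character polarity is set by the outgroup: the derived state is whichever differs from the outgroup's state, so for III, V the derived state is '-', and for the remaining characters it is '+'.
Only Beta and Eta show the derived state '+' for I, supporting them as a clade.
II: derived state '+' in Epsilon only — an autapomorphy, so it tells us nothing about relationships among taxa.
III: derived state '-' in Beta, Delta, and Eta only — synapomorphy for {Beta, Delta, Eta}.
IV: derived state '+' in Beta only — an autapomorphy, so it tells us nothing about relationships among taxa.
V: derived state '-' in Beta, Delta, Eta, and Zeta only — synapomorphy for {Beta, Delta, Eta, Zeta}.
Most parsimonious ingroup topology: ((((Beta,Eta),Delta),Zeta),Epsilon).
Eta and Beta form a cherry on this tree, so they are sister taxa.

Beta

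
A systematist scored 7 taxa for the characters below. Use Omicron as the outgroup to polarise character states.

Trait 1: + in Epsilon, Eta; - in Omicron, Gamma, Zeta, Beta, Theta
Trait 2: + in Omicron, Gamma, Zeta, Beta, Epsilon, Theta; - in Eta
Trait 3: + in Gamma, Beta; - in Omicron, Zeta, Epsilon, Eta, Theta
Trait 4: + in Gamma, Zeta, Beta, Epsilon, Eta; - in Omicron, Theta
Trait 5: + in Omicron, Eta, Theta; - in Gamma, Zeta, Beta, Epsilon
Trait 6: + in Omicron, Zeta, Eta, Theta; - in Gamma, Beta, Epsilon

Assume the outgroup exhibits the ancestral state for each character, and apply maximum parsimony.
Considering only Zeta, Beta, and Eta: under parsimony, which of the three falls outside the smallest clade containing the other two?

Eta

Character polarity is set by the outgroup: the derived state is whichever differs from the outgroup's state, so for Trait 2, Trait 5, Trait 6 the derived state is '-', and for the remaining characters it is '+'.
Trait 1 (state '+') occurs in Epsilon and Eta but conflicts with the nesting implied by the other characters — most parsimoniously interpreted as homoplasy.
Trait 2: derived state '-' in Eta only — an autapomorphy, so it tells us nothing about relationships among taxa.
Trait 3: derived state '+' in Beta and Gamma only — synapomorphy for {Beta, Gamma}.
Trait 4: derived state '+' in Beta, Epsilon, Eta, Gamma, and Zeta only — synapomorphy for {Beta, Epsilon, Eta, Gamma, Zeta}.
Trait 5 (derived state '-') is shared by Beta, Epsilon, Gamma, and Zeta — a synapomorphy uniting that clade.
Trait 6: derived state '-' in Beta, Epsilon, and Gamma only — synapomorphy for {Beta, Epsilon, Gamma}.
Most parsimonious ingroup topology: (((((Gamma,Beta),Epsilon),Zeta),Eta),Theta).
Zeta and Beta share a more recent common ancestor with each other than either does with Eta, so Eta is the least closely related of the three.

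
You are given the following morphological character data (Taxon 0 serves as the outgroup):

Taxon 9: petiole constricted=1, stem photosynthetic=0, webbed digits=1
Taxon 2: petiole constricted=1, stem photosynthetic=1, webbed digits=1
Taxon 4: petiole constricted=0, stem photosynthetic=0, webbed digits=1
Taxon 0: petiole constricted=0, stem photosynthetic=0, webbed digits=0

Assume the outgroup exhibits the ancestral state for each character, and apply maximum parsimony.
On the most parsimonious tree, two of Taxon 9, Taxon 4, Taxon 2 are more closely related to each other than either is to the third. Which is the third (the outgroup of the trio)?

The outgroup has state '0' for every character, so '1' is the derived state throughout.
petiole constricted: derived state '1' in Taxon 2 and Taxon 9 only — synapomorphy for {Taxon 2, Taxon 9}.
stem photosynthetic: derived state '1' in Taxon 2 only — an autapomorphy, so it tells us nothing about relationships among taxa.
All ingroup taxa share the derived state '1' for webbed digits; it defines the ingroup but does not resolve relationships within it.
Most parsimonious ingroup topology: ((Taxon 2,Taxon 9),Taxon 4).
Taxon 2 and Taxon 9 share a more recent common ancestor with each other than either does with Taxon 4, so Taxon 4 is the least closely related of the three.

Taxon 4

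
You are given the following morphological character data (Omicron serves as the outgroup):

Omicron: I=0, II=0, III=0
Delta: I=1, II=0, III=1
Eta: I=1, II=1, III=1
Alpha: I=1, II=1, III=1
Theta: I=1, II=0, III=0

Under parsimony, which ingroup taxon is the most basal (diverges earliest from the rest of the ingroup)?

Theta

The outgroup has state '0' for every character, so '1' is the derived state throughout.
I (derived state '1') is shared by all ingroup taxa — unites the whole ingroup.
II (derived state '1') is shared by Alpha and Eta — a synapomorphy uniting that clade.
III (derived state '1') is shared by Alpha, Delta, and Eta — a synapomorphy uniting that clade.
Most parsimonious ingroup topology: ((Delta,(Eta,Alpha)),Theta).
Theta is sister to the clade containing all other ingroup taxa, so it is the earliest-diverging (most basal) ingroup lineage.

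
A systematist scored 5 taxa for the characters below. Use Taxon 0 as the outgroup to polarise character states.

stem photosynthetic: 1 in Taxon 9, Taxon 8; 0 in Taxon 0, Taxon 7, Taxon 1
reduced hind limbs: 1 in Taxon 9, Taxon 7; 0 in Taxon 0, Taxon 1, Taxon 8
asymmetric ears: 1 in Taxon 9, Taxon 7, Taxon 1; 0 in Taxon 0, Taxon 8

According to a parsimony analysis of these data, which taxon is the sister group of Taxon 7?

The outgroup has state '0' for every character, so '1' is the derived state throughout.
stem photosynthetic (state '1') occurs in Taxon 8 and Taxon 9 but conflicts with the nesting implied by the other characters — most parsimoniously interpreted as homoplasy.
reduced hind limbs: derived state '1' in Taxon 7 and Taxon 9 only — synapomorphy for {Taxon 7, Taxon 9}.
asymmetric ears: derived state '1' in Taxon 1, Taxon 7, and Taxon 9 only — synapomorphy for {Taxon 1, Taxon 7, Taxon 9}.
Most parsimonious ingroup topology: (((Taxon 9,Taxon 7),Taxon 1),Taxon 8).
Taxon 7 and Taxon 9 form a cherry on this tree, so they are sister taxa.

Taxon 9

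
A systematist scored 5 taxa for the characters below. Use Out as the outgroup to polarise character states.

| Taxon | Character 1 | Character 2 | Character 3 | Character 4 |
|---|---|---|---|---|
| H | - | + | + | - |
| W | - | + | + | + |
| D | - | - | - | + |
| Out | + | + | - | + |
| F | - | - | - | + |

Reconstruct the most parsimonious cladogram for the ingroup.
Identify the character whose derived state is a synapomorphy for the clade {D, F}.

Character polarity is set by the outgroup: the derived state is whichever differs from the outgroup's state, so for Character 1, Character 2, Character 4 the derived state is '-', and for the remaining characters it is '+'.
All ingroup taxa share the derived state '-' for Character 1; it defines the ingroup but does not resolve relationships within it.
Only D and F show the derived state '-' for Character 2, supporting them as a clade.
Character 3 (derived state '+') is shared by H and W — a synapomorphy uniting that clade.
Character 4 (derived state '-') is unique to H (autapomorphy; uninformative for grouping).
Most parsimonious ingroup topology: ((W,H),(F,D)).
The clade {D, F} is supported by Character 2: its derived state '-' occurs in exactly those taxa and in no other taxon (including the outgroup).

Character 2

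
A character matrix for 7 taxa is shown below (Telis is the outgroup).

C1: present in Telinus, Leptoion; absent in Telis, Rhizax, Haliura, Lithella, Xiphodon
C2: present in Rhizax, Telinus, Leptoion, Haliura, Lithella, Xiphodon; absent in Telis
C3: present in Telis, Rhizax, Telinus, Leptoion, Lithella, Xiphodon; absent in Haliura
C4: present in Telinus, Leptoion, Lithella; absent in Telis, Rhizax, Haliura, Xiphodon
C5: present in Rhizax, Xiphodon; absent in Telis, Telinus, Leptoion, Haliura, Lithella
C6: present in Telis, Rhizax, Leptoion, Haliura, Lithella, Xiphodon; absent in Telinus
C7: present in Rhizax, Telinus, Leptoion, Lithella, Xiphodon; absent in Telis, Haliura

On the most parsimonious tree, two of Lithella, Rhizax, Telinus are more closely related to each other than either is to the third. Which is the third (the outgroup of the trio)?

Rhizax

Character polarity is set by the outgroup: the derived state is whichever differs from the outgroup's state, so for C3, C6 the derived state is 'absent', and for the remaining characters it is 'present'.
C1 (derived state 'present') is shared by Leptoion and Telinus — a synapomorphy uniting that clade.
All ingroup taxa share the derived state 'present' for C2; it defines the ingroup but does not resolve relationships within it.
C3: derived state 'absent' in Haliura only — an autapomorphy, so it tells us nothing about relationships among taxa.
C4: derived state 'present' in Leptoion, Lithella, and Telinus only — synapomorphy for {Leptoion, Lithella, Telinus}.
Only Rhizax and Xiphodon show the derived state 'present' for C5, supporting them as a clade.
C6: derived state 'absent' in Telinus only — an autapomorphy, so it tells us nothing about relationships among taxa.
Only Leptoion, Lithella, Rhizax, Telinus, and Xiphodon show the derived state 'present' for C7, supporting them as a clade.
Most parsimonious ingroup topology: (((Rhizax,Xiphodon),((Telinus,Leptoion),Lithella)),Haliura).
Lithella and Telinus share a more recent common ancestor with each other than either does with Rhizax, so Rhizax is the least closely related of the three.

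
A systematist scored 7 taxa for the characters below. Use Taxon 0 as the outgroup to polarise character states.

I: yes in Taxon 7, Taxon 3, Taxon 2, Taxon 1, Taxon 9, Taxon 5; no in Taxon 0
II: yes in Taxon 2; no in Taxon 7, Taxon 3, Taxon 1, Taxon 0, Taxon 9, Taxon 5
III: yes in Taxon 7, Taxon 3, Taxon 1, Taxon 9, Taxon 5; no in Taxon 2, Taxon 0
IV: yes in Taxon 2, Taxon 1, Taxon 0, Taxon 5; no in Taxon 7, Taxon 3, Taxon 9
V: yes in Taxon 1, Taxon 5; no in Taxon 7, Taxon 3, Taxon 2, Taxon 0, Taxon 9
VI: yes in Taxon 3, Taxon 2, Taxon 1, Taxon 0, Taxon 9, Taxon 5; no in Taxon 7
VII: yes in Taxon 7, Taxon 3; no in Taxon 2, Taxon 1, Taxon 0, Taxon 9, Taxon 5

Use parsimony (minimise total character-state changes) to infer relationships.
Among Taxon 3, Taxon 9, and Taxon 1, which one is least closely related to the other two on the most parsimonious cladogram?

Taxon 1

Character polarity is set by the outgroup: the derived state is whichever differs from the outgroup's state, so for IV, VI the derived state is 'no', and for the remaining characters it is 'yes'.
All ingroup taxa share the derived state 'yes' for I; it defines the ingroup but does not resolve relationships within it.
II (derived state 'yes') is unique to Taxon 2 (autapomorphy; uninformative for grouping).
Only Taxon 1, Taxon 3, Taxon 5, Taxon 7, and Taxon 9 show the derived state 'yes' for III, supporting them as a clade.
Only Taxon 3, Taxon 7, and Taxon 9 show the derived state 'no' for IV, supporting them as a clade.
V: derived state 'yes' in Taxon 1 and Taxon 5 only — synapomorphy for {Taxon 1, Taxon 5}.
VI (derived state 'no') is unique to Taxon 7 (autapomorphy; uninformative for grouping).
VII: derived state 'yes' in Taxon 3 and Taxon 7 only — synapomorphy for {Taxon 3, Taxon 7}.
Most parsimonious ingroup topology: (Taxon 2,((Taxon 5,Taxon 1),((Taxon 3,Taxon 7),Taxon 9))).
Taxon 9 and Taxon 3 share a more recent common ancestor with each other than either does with Taxon 1, so Taxon 1 is the least closely related of the three.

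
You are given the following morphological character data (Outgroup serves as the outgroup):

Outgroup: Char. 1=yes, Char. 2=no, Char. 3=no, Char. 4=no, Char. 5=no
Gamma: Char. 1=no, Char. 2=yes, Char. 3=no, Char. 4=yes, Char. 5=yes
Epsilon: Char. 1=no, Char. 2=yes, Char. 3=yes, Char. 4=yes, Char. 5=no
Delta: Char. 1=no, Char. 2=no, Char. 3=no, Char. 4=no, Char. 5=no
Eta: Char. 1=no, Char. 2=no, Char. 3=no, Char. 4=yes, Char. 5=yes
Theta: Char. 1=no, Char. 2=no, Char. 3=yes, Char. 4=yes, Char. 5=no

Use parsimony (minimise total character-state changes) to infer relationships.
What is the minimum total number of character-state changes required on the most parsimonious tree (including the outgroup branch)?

Character polarity is set by the outgroup: the derived state is whichever differs from the outgroup's state, so for Char. 1 the derived state is 'no', and for the remaining characters it is 'yes'.
All ingroup taxa share the derived state 'no' for Char. 1; it defines the ingroup but does not resolve relationships within it.
Char. 2 (state 'yes') occurs in Epsilon and Gamma but conflicts with the nesting implied by the other characters — most parsimoniously interpreted as homoplasy.
Char. 3 (derived state 'yes') is shared by Epsilon and Theta — a synapomorphy uniting that clade.
Char. 4 (derived state 'yes') is shared by Epsilon, Eta, Gamma, and Theta — a synapomorphy uniting that clade.
Char. 5: derived state 'yes' in Eta and Gamma only — synapomorphy for {Eta, Gamma}.
Most parsimonious ingroup topology: (((Gamma,Eta),(Epsilon,Theta)),Delta).
Changes per character on this tree: Char. 1: 1; Char. 2: 2; Char. 3: 1; Char. 4: 1; Char. 5: 1.
Total = 6.

6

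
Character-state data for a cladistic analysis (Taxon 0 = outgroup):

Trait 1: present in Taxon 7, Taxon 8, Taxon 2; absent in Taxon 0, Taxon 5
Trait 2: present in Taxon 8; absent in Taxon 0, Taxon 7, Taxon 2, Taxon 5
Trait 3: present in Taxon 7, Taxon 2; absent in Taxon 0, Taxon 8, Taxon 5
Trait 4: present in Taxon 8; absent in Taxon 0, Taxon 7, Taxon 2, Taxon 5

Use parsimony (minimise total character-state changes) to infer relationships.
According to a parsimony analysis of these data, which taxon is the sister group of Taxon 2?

The outgroup has state 'absent' for every character, so 'present' is the derived state throughout.
Trait 1 (derived state 'present') is shared by Taxon 2, Taxon 7, and Taxon 8 — a synapomorphy uniting that clade.
Trait 2 (derived state 'present') is unique to Taxon 8 (autapomorphy; uninformative for grouping).
Only Taxon 2 and Taxon 7 show the derived state 'present' for Trait 3, supporting them as a clade.
Trait 4 (derived state 'present') is unique to Taxon 8 (autapomorphy; uninformative for grouping).
Most parsimonious ingroup topology: (((Taxon 7,Taxon 2),Taxon 8),Taxon 5).
Taxon 2 and Taxon 7 form a cherry on this tree, so they are sister taxa.

Taxon 7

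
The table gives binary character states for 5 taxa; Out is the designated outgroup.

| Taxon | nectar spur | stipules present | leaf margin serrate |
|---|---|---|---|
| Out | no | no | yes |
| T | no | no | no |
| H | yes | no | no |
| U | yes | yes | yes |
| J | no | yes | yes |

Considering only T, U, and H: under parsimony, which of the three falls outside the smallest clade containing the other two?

Character polarity is set by the outgroup: the derived state is whichever differs from the outgroup's state, so for leaf margin serrate the derived state is 'no', and for the remaining characters it is 'yes'.
nectar spur (state 'yes') occurs in H and U but conflicts with the nesting implied by the other characters — most parsimoniously interpreted as homoplasy.
stipules present (derived state 'yes') is shared by J and U — a synapomorphy uniting that clade.
leaf margin serrate: derived state 'no' in H and T only — synapomorphy for {H, T}.
Most parsimonious ingroup topology: ((T,H),(U,J)).
T and H share a more recent common ancestor with each other than either does with U, so U is the least closely related of the three.

U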